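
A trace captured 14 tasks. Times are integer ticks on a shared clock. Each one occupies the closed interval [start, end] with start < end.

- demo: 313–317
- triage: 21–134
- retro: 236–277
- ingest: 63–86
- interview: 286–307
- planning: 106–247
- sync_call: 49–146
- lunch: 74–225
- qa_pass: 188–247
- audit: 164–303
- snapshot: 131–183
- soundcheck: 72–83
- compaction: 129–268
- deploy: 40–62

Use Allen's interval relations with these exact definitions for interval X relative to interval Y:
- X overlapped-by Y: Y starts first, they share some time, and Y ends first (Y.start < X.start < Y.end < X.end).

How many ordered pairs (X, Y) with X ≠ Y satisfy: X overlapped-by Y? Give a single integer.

24

Checking all 182 ordered pairs for relation 'overlapped-by'; matching pairs in alphabetical order:
(audit, compaction): audit overlapped-by compaction ✓
(audit, lunch): audit overlapped-by lunch ✓
(audit, planning): audit overlapped-by planning ✓
(audit, snapshot): audit overlapped-by snapshot ✓
(compaction, lunch): compaction overlapped-by lunch ✓
(compaction, planning): compaction overlapped-by planning ✓
(compaction, sync_call): compaction overlapped-by sync_call ✓
(compaction, triage): compaction overlapped-by triage ✓
(interview, audit): interview overlapped-by audit ✓
(lunch, ingest): lunch overlapped-by ingest ✓
(lunch, soundcheck): lunch overlapped-by soundcheck ✓
(lunch, sync_call): lunch overlapped-by sync_call ✓
(lunch, triage): lunch overlapped-by triage ✓
(planning, lunch): planning overlapped-by lunch ✓
(planning, sync_call): planning overlapped-by sync_call ✓
(planning, triage): planning overlapped-by triage ✓
(qa_pass, lunch): qa_pass overlapped-by lunch ✓
(retro, compaction): retro overlapped-by compaction ✓
(retro, planning): retro overlapped-by planning ✓
(retro, qa_pass): retro overlapped-by qa_pass ✓
(snapshot, sync_call): snapshot overlapped-by sync_call ✓
(snapshot, triage): snapshot overlapped-by triage ✓
(sync_call, deploy): sync_call overlapped-by deploy ✓
(sync_call, triage): sync_call overlapped-by triage ✓
Count: 24.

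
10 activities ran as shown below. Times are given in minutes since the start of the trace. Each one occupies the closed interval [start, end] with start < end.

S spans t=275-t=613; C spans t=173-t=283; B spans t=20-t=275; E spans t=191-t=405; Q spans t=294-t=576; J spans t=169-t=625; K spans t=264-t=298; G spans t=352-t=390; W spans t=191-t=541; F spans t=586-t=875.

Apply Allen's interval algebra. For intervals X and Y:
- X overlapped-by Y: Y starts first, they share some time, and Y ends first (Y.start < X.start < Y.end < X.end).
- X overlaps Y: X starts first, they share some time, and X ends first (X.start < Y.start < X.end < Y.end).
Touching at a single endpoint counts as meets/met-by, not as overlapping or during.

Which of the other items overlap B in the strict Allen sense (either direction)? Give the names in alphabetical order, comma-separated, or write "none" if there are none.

C, E, J, K, W

Target B = [t=20, t=275].
C [t=173, t=283] → overlapped-by → yes.
E [t=191, t=405] → overlapped-by → yes.
F [t=586, t=875] → after → no.
G [t=352, t=390] → after → no.
J [t=169, t=625] → overlapped-by → yes.
K [t=264, t=298] → overlapped-by → yes.
Q [t=294, t=576] → after → no.
S [t=275, t=613] → met-by → no.
W [t=191, t=541] → overlapped-by → yes.
Result: C, E, J, K, W.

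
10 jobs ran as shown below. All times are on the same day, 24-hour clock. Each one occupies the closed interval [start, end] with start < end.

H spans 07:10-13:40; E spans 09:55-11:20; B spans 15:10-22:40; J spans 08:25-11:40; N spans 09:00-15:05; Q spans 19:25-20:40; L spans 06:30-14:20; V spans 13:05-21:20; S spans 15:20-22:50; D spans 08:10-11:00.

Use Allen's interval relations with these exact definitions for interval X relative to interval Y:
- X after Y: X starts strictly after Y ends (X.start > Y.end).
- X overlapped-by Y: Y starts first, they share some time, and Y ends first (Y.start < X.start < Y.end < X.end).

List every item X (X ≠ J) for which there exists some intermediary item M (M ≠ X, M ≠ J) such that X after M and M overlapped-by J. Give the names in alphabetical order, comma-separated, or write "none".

Target J = [08:25, 11:40].
Intermediaries M with M overlapped-by J: N.
Via N — items with X after N: B, Q, S.
Union: B, Q, S.

B, Q, S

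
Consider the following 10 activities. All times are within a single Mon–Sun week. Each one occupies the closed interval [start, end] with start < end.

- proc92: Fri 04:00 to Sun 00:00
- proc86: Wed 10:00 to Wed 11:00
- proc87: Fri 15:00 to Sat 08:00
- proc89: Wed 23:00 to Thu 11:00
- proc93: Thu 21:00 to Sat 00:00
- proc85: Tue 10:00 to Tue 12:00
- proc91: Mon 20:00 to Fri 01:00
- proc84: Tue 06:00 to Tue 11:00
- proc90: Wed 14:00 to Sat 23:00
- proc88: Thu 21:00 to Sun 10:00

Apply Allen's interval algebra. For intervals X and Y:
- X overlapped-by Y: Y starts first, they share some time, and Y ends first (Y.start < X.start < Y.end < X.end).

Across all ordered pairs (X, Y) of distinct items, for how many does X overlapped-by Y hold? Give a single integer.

8

Checking all 90 ordered pairs for relation 'overlapped-by'; matching pairs in alphabetical order:
(proc85, proc84): proc85 overlapped-by proc84 ✓
(proc87, proc93): proc87 overlapped-by proc93 ✓
(proc88, proc90): proc88 overlapped-by proc90 ✓
(proc88, proc91): proc88 overlapped-by proc91 ✓
(proc90, proc91): proc90 overlapped-by proc91 ✓
(proc92, proc90): proc92 overlapped-by proc90 ✓
(proc92, proc93): proc92 overlapped-by proc93 ✓
(proc93, proc91): proc93 overlapped-by proc91 ✓
Count: 8.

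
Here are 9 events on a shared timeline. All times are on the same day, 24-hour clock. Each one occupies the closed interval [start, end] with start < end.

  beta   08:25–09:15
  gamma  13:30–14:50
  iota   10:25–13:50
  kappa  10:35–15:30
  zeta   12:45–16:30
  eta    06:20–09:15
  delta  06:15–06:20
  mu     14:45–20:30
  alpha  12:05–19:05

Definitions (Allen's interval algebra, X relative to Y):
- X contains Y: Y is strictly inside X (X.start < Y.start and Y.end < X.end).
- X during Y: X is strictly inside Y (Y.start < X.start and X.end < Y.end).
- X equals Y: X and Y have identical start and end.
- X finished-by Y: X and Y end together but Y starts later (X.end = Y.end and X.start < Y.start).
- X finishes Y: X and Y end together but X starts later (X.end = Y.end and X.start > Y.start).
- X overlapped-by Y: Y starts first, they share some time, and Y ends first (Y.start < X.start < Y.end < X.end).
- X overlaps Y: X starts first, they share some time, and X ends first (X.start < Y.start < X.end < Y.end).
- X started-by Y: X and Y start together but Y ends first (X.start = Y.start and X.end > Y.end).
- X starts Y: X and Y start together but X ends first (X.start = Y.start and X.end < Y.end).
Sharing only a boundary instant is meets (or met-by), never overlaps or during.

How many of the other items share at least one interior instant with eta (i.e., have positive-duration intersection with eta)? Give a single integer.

Target eta = [06:20, 09:15].
alpha [12:05, 19:05] → after → no.
beta [08:25, 09:15] → finishes → counts.
delta [06:15, 06:20] → meets → no.
gamma [13:30, 14:50] → after → no.
iota [10:25, 13:50] → after → no.
kappa [10:35, 15:30] → after → no.
mu [14:45, 20:30] → after → no.
zeta [12:45, 16:30] → after → no.
Total: 1.

1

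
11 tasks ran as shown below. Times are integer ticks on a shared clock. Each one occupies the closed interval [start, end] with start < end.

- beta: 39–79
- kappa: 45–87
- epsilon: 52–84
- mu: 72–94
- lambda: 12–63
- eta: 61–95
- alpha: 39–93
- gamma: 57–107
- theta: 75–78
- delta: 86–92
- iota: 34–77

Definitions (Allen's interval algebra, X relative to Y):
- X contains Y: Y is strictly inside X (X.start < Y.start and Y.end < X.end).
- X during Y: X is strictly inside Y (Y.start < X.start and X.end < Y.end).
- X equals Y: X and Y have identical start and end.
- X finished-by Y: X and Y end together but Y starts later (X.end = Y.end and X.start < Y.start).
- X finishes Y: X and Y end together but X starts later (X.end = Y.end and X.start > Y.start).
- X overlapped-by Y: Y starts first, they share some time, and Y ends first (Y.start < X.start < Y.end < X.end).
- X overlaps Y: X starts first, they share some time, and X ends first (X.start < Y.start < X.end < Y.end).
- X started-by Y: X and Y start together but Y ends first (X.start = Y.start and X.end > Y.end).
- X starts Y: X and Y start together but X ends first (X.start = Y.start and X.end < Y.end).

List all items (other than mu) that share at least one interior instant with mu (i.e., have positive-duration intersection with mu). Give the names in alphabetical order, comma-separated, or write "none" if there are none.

alpha, beta, delta, epsilon, eta, gamma, iota, kappa, theta

Target mu = [72, 94].
alpha [39, 93] → overlaps → yes.
beta [39, 79] → overlaps → yes.
delta [86, 92] → during → yes.
epsilon [52, 84] → overlaps → yes.
eta [61, 95] → contains → yes.
gamma [57, 107] → contains → yes.
iota [34, 77] → overlaps → yes.
kappa [45, 87] → overlaps → yes.
lambda [12, 63] → before → no.
theta [75, 78] → during → yes.
Result: alpha, beta, delta, epsilon, eta, gamma, iota, kappa, theta.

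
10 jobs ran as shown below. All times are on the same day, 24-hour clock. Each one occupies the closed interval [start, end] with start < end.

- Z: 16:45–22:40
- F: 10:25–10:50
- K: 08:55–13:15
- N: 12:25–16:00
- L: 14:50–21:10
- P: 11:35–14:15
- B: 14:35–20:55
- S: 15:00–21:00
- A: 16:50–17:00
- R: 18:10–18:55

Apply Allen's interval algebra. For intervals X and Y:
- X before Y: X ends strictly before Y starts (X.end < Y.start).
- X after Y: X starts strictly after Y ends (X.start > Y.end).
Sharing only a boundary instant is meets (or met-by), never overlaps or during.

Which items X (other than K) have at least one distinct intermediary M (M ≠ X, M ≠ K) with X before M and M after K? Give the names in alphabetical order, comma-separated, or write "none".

A, F, N, P

Target K = [08:55, 13:15].
Intermediaries M with M after K: A, B, L, R, S, Z.
Via A — items with X before A: F, N, P.
Via B — items with X before B: F, P.
Via L — items with X before L: F, P.
Via R — items with X before R: A, F, N, P.
Via S — items with X before S: F, P.
Via Z — items with X before Z: F, N, P.
Union: A, F, N, P.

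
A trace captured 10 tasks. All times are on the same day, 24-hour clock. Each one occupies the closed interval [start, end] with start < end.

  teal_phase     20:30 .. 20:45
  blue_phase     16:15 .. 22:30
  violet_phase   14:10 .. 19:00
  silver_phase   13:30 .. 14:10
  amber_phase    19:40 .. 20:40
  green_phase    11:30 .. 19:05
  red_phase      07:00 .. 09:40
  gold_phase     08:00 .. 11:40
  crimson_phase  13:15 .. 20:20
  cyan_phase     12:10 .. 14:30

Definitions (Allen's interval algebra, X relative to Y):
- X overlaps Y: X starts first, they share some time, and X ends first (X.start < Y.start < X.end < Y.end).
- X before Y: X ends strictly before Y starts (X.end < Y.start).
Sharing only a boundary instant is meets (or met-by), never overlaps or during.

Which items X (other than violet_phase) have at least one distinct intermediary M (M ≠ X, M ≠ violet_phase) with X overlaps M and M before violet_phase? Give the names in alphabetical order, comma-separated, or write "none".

Target violet_phase = [14:10, 19:00].
Intermediaries M with M before violet_phase: gold_phase, red_phase.
Via gold_phase — items with X overlaps gold_phase: red_phase.
Via red_phase — items with X overlaps red_phase: none.
Union: red_phase.

red_phase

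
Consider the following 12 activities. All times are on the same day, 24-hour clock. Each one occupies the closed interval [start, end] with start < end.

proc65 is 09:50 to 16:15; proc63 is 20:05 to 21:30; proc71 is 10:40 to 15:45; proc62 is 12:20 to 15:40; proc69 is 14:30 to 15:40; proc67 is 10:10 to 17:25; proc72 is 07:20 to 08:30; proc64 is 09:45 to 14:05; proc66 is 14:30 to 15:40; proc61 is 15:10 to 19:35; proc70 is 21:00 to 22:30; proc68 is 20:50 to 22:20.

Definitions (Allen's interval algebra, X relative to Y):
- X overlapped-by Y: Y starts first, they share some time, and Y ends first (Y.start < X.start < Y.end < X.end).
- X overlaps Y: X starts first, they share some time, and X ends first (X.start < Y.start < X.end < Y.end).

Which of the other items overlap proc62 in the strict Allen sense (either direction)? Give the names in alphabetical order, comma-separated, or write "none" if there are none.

Target proc62 = [12:20, 15:40].
proc61 [15:10, 19:35] → overlapped-by → yes.
proc63 [20:05, 21:30] → after → no.
proc64 [09:45, 14:05] → overlaps → yes.
proc65 [09:50, 16:15] → contains → no.
proc66 [14:30, 15:40] → finishes → no.
proc67 [10:10, 17:25] → contains → no.
proc68 [20:50, 22:20] → after → no.
proc69 [14:30, 15:40] → finishes → no.
proc70 [21:00, 22:30] → after → no.
proc71 [10:40, 15:45] → contains → no.
proc72 [07:20, 08:30] → before → no.
Result: proc61, proc64.

proc61, proc64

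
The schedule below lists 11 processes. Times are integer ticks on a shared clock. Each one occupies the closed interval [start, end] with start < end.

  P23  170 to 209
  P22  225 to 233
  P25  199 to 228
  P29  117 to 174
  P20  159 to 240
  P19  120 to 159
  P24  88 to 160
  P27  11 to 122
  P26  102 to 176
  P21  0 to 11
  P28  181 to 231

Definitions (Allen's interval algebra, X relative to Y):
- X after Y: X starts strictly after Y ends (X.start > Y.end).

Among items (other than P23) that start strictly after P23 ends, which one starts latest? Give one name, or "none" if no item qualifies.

Target P23 = [170, 209].
P19 [120, 159] → before → excluded.
P20 [159, 240] → contains → excluded.
P21 [0, 11] → before → excluded.
P22 [225, 233] → after → candidate.
P24 [88, 160] → before → excluded.
P25 [199, 228] → overlapped-by → excluded.
P26 [102, 176] → overlaps → excluded.
P27 [11, 122] → before → excluded.
P28 [181, 231] → overlapped-by → excluded.
P29 [117, 174] → overlaps → excluded.
Among candidates, latest start is 225 → P22.

P22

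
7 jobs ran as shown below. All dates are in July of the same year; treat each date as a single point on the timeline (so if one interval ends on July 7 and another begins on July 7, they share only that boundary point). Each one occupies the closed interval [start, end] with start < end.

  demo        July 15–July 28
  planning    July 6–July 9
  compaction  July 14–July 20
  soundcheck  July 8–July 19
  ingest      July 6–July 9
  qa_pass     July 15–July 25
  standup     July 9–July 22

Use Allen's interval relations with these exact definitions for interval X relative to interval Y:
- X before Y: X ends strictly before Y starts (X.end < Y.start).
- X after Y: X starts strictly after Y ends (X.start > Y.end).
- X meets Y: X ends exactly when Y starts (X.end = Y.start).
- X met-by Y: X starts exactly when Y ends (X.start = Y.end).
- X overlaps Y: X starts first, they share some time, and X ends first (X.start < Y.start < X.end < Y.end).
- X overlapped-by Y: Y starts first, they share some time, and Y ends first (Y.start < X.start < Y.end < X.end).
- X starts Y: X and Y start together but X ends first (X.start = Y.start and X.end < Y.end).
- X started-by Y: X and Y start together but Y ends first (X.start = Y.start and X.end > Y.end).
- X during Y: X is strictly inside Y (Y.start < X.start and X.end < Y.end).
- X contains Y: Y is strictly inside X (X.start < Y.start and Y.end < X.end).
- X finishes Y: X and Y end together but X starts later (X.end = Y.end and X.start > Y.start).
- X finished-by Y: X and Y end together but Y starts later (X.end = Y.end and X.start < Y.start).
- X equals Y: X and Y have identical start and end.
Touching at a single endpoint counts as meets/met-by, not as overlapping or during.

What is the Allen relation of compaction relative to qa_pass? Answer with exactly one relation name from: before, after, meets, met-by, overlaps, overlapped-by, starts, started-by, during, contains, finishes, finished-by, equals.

compaction = [July 14, July 20]; qa_pass = [July 15, July 25].
Compare endpoints: compaction.start < qa_pass.start, compaction.start < qa_pass.end, compaction.end > qa_pass.start, compaction.end < qa_pass.end.
That pattern is 'overlaps'.

overlaps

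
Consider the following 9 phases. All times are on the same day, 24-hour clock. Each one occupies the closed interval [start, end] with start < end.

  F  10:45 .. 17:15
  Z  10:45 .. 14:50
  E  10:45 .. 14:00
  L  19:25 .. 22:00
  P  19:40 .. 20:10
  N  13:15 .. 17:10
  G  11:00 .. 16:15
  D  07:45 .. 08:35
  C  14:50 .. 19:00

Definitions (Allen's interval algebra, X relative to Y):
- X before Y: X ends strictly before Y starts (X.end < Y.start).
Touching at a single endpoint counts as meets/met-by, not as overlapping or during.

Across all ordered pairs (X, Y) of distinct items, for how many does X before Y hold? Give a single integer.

21

Checking all 72 ordered pairs for relation 'before'; matching pairs in alphabetical order:
(C, L): C before L ✓
(C, P): C before P ✓
(D, C): D before C ✓
(D, E): D before E ✓
(D, F): D before F ✓
(D, G): D before G ✓
(D, L): D before L ✓
(D, N): D before N ✓
(D, P): D before P ✓
(D, Z): D before Z ✓
(E, C): E before C ✓
(E, L): E before L ✓
(E, P): E before P ✓
(F, L): F before L ✓
(F, P): F before P ✓
(G, L): G before L ✓
(G, P): G before P ✓
(N, L): N before L ✓
(N, P): N before P ✓
(Z, L): Z before L ✓
(Z, P): Z before P ✓
Count: 21.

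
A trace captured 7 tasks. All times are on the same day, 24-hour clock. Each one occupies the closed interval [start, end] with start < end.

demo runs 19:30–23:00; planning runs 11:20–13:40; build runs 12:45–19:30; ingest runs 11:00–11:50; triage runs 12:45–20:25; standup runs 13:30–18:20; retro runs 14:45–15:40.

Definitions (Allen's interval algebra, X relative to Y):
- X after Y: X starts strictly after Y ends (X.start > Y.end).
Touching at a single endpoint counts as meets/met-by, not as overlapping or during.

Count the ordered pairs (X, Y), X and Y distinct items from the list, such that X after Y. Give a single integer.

9

Checking all 42 ordered pairs for relation 'after'; matching pairs in alphabetical order:
(build, ingest): build after ingest ✓
(demo, ingest): demo after ingest ✓
(demo, planning): demo after planning ✓
(demo, retro): demo after retro ✓
(demo, standup): demo after standup ✓
(retro, ingest): retro after ingest ✓
(retro, planning): retro after planning ✓
(standup, ingest): standup after ingest ✓
(triage, ingest): triage after ingest ✓
Count: 9.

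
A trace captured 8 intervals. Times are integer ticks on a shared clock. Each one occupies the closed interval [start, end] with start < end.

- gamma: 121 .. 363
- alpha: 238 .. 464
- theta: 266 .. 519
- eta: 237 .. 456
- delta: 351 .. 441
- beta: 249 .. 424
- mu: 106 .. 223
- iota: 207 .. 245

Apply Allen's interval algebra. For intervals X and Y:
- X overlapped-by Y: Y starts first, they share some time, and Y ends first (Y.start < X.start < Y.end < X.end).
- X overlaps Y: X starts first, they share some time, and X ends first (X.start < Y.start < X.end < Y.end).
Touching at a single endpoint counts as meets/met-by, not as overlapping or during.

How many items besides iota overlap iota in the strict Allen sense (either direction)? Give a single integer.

Target iota = [207, 245].
alpha [238, 464] → overlapped-by → counts.
beta [249, 424] → after → no.
delta [351, 441] → after → no.
eta [237, 456] → overlapped-by → counts.
gamma [121, 363] → contains → no.
mu [106, 223] → overlaps → counts.
theta [266, 519] → after → no.
Total: 3.

3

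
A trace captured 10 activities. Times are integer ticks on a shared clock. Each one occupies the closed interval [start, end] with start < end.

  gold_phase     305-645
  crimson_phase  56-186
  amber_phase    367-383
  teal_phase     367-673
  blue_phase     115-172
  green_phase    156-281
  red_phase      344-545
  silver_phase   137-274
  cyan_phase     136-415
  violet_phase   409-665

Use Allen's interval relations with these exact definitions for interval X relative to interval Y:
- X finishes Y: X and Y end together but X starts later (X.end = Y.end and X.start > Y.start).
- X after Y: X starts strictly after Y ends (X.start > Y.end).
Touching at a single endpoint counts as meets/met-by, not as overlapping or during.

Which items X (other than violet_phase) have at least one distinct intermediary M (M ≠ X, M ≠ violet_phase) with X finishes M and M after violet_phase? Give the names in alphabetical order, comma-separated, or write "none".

Target violet_phase = [409, 665].
Intermediaries M with M after violet_phase: none.
Union: none.

none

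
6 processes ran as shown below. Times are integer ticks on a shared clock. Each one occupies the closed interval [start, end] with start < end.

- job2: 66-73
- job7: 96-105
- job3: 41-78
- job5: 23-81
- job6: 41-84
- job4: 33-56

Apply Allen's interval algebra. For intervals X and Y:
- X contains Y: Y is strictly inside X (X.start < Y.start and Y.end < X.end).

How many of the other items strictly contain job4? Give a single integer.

Target job4 = [33, 56].
job2 [66, 73] → after → no.
job3 [41, 78] → overlapped-by → no.
job5 [23, 81] → contains → counts.
job6 [41, 84] → overlapped-by → no.
job7 [96, 105] → after → no.
Total: 1.

1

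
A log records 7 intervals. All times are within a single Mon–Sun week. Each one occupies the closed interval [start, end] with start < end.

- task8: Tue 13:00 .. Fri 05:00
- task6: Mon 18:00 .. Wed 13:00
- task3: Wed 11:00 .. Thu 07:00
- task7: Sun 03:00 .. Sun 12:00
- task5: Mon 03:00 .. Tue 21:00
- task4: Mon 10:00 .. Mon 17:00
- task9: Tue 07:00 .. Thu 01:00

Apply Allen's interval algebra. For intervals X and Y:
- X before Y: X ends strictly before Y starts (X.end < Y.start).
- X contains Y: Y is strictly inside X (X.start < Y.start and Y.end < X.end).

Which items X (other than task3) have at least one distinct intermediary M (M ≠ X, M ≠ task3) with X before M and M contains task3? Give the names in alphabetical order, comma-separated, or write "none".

task4

Target task3 = [Wed 11:00, Thu 07:00].
Intermediaries M with M contains task3: task8.
Via task8 — items with X before task8: task4.
Union: task4.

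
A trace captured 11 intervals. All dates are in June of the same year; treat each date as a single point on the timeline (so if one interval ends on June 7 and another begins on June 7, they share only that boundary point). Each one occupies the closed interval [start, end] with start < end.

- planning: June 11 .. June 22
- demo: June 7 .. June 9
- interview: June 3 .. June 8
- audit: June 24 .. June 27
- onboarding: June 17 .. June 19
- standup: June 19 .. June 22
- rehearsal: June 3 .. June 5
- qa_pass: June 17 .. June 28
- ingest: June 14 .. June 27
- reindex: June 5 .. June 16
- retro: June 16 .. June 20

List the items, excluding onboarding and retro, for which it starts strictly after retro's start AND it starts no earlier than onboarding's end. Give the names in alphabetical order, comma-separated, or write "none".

Conditions: its start is strictly after retro's start (X.start > June 16) AND its start is no earlier than onboarding's end (X.start >= June 19).
audit: start June 24 > June 16? ✓; start June 24 >= June 19? ✓ → yes.
demo: start June 7 > June 16? ✗; start June 7 >= June 19? ✗ → no.
ingest: start June 14 > June 16? ✗; start June 14 >= June 19? ✗ → no.
interview: start June 3 > June 16? ✗; start June 3 >= June 19? ✗ → no.
planning: start June 11 > June 16? ✗; start June 11 >= June 19? ✗ → no.
qa_pass: start June 17 > June 16? ✓; start June 17 >= June 19? ✗ → no.
rehearsal: start June 3 > June 16? ✗; start June 3 >= June 19? ✗ → no.
reindex: start June 5 > June 16? ✗; start June 5 >= June 19? ✗ → no.
standup: start June 19 > June 16? ✓; start June 19 >= June 19? ✓ → yes.
Result: audit, standup.

audit, standup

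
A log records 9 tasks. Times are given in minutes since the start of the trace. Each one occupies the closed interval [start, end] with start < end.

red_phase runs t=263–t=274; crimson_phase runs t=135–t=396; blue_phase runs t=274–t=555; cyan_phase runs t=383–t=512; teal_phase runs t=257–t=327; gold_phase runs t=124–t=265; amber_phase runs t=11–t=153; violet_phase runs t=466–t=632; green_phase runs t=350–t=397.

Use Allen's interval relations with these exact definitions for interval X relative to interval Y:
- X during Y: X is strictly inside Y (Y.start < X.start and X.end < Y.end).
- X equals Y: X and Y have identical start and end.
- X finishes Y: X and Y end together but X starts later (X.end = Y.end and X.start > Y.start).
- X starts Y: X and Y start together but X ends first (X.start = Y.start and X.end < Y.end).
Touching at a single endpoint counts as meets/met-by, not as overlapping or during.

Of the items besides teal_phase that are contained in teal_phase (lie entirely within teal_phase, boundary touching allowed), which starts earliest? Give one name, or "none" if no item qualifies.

Target teal_phase = [t=257, t=327].
amber_phase [t=11, t=153] → before → excluded.
blue_phase [t=274, t=555] → overlapped-by → excluded.
crimson_phase [t=135, t=396] → contains → excluded.
cyan_phase [t=383, t=512] → after → excluded.
gold_phase [t=124, t=265] → overlaps → excluded.
green_phase [t=350, t=397] → after → excluded.
red_phase [t=263, t=274] → during → candidate.
violet_phase [t=466, t=632] → after → excluded.
Among candidates, earliest start is t=263 → red_phase.

red_phase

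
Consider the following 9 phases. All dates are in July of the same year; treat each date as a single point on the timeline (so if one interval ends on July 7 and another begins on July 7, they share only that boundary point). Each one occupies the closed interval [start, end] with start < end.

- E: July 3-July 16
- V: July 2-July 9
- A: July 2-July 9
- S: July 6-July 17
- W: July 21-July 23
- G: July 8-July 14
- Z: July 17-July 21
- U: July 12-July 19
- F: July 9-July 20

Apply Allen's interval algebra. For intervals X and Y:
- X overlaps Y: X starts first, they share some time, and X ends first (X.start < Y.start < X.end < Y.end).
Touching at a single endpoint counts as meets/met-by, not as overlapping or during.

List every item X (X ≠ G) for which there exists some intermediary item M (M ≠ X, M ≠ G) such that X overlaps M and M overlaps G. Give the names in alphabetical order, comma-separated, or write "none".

Target G = [July 8, July 14].
Intermediaries M with M overlaps G: A, V.
Via A — items with X overlaps A: none.
Via V — items with X overlaps V: none.
Union: none.

none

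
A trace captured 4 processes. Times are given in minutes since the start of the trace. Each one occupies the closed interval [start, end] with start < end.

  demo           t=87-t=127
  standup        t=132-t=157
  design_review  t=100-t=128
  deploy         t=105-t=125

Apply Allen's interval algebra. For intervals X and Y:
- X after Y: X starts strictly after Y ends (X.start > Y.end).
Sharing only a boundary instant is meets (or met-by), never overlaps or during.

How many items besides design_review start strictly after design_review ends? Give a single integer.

Target design_review = [t=100, t=128].
demo [t=87, t=127] → overlaps → no.
deploy [t=105, t=125] → during → no.
standup [t=132, t=157] → after → counts.
Total: 1.

1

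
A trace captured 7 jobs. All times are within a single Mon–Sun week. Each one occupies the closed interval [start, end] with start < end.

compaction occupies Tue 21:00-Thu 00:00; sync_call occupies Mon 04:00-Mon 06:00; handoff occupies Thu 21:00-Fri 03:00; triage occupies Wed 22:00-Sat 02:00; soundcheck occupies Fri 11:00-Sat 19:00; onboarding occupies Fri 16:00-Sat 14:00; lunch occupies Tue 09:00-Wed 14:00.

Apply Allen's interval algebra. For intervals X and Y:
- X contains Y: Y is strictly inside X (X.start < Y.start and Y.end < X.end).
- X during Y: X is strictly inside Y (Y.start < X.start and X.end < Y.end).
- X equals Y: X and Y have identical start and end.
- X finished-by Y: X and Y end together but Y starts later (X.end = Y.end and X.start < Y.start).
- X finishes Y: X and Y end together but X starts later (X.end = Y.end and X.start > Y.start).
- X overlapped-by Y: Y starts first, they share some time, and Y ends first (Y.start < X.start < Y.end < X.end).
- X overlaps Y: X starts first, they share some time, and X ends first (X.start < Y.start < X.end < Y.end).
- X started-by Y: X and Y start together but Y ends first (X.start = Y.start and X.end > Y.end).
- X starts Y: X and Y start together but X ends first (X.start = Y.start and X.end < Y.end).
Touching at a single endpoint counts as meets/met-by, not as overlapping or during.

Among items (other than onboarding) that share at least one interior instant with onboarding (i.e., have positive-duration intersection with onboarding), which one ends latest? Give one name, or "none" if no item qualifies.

Target onboarding = [Fri 16:00, Sat 14:00].
compaction [Tue 21:00, Thu 00:00] → before → excluded.
handoff [Thu 21:00, Fri 03:00] → before → excluded.
lunch [Tue 09:00, Wed 14:00] → before → excluded.
soundcheck [Fri 11:00, Sat 19:00] → contains → candidate.
sync_call [Mon 04:00, Mon 06:00] → before → excluded.
triage [Wed 22:00, Sat 02:00] → overlaps → candidate.
Among candidates, latest end is Sat 19:00 → soundcheck.

soundcheck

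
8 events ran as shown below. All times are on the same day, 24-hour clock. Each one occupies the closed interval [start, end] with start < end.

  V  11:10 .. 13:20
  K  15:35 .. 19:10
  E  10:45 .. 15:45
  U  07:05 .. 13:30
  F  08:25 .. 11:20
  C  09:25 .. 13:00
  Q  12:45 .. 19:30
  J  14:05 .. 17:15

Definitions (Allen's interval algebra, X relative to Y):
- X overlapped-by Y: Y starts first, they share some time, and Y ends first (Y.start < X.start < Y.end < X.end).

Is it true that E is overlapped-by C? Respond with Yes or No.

E = [10:45, 15:45], C = [09:25, 13:00].
Actual relation of E to C: overlapped-by.
Asked whether 'overlapped-by' holds → Yes.

Yes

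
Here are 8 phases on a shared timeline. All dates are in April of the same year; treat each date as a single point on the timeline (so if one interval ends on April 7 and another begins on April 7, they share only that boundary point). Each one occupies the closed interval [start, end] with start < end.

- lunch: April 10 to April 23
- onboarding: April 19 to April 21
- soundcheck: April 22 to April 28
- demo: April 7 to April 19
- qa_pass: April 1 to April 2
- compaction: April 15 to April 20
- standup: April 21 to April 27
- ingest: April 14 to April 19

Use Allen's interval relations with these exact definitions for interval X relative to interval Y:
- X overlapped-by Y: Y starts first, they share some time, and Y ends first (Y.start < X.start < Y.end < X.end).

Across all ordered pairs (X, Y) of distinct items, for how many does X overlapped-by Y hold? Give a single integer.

Checking all 56 ordered pairs for relation 'overlapped-by'; matching pairs in alphabetical order:
(compaction, demo): compaction overlapped-by demo ✓
(compaction, ingest): compaction overlapped-by ingest ✓
(lunch, demo): lunch overlapped-by demo ✓
(onboarding, compaction): onboarding overlapped-by compaction ✓
(soundcheck, lunch): soundcheck overlapped-by lunch ✓
(soundcheck, standup): soundcheck overlapped-by standup ✓
(standup, lunch): standup overlapped-by lunch ✓
Count: 7.

7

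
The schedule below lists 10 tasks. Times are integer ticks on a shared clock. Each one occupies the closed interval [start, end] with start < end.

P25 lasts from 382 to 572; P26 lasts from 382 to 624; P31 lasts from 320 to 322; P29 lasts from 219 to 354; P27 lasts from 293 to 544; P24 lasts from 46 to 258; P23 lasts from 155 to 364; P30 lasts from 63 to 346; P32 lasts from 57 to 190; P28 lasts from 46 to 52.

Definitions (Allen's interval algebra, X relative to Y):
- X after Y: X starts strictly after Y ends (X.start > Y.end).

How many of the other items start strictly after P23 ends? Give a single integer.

2

Target P23 = [155, 364].
P24 [46, 258] → overlaps → no.
P25 [382, 572] → after → counts.
P26 [382, 624] → after → counts.
P27 [293, 544] → overlapped-by → no.
P28 [46, 52] → before → no.
P29 [219, 354] → during → no.
P30 [63, 346] → overlaps → no.
P31 [320, 322] → during → no.
P32 [57, 190] → overlaps → no.
Total: 2.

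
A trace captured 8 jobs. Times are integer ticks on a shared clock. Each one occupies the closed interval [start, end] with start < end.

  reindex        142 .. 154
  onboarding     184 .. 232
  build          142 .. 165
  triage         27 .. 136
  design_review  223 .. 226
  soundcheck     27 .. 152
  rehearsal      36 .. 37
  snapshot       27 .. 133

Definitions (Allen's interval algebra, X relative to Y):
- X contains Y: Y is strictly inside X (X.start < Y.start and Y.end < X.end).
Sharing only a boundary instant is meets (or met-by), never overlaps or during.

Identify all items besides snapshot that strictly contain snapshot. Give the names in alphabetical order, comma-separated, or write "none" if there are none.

none

Target snapshot = [27, 133].
build [142, 165] → after → no.
design_review [223, 226] → after → no.
onboarding [184, 232] → after → no.
rehearsal [36, 37] → during → no.
reindex [142, 154] → after → no.
soundcheck [27, 152] → started-by → no.
triage [27, 136] → started-by → no.
Result: none.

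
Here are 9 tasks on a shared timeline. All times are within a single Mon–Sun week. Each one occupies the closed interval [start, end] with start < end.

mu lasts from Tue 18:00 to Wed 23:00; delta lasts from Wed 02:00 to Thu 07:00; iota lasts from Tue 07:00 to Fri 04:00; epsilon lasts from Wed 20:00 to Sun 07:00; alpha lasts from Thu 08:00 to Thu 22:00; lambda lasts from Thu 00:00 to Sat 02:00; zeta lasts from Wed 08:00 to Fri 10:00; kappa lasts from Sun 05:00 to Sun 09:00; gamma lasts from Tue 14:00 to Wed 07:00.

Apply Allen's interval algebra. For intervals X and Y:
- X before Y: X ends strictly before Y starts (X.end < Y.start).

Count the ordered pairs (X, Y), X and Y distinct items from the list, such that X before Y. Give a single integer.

14

Checking all 72 ordered pairs for relation 'before'; matching pairs in alphabetical order:
(alpha, kappa): alpha before kappa ✓
(delta, alpha): delta before alpha ✓
(delta, kappa): delta before kappa ✓
(gamma, alpha): gamma before alpha ✓
(gamma, epsilon): gamma before epsilon ✓
(gamma, kappa): gamma before kappa ✓
(gamma, lambda): gamma before lambda ✓
(gamma, zeta): gamma before zeta ✓
(iota, kappa): iota before kappa ✓
(lambda, kappa): lambda before kappa ✓
(mu, alpha): mu before alpha ✓
(mu, kappa): mu before kappa ✓
(mu, lambda): mu before lambda ✓
(zeta, kappa): zeta before kappa ✓
Count: 14.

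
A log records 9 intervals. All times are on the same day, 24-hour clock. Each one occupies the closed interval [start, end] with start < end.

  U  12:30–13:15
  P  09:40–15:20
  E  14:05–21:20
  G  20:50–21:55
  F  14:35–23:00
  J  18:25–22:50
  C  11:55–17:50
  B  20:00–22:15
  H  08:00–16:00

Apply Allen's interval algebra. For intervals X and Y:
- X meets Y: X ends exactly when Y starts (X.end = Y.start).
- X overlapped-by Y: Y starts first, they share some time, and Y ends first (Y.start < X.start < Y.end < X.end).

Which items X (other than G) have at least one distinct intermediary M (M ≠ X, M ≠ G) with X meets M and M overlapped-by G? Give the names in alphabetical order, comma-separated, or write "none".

none

Target G = [20:50, 21:55].
Intermediaries M with M overlapped-by G: none.
Union: none.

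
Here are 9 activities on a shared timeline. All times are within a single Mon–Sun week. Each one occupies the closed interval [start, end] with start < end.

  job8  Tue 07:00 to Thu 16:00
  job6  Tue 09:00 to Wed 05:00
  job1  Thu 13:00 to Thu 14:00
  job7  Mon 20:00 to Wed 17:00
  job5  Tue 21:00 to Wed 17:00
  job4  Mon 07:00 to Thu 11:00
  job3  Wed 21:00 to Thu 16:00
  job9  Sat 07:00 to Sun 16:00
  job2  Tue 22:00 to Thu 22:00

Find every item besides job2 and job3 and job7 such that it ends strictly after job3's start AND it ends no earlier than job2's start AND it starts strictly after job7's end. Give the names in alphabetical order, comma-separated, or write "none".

job1, job9

Conditions: its end is strictly after job3's start (X.end > Wed 21:00) AND its end is no earlier than job2's start (X.end >= Tue 22:00) AND its start is strictly after job7's end (X.start > Wed 17:00).
job1: end Thu 14:00 > Wed 21:00? ✓; end Thu 14:00 >= Tue 22:00? ✓; start Thu 13:00 > Wed 17:00? ✓ → yes.
job4: end Thu 11:00 > Wed 21:00? ✓; end Thu 11:00 >= Tue 22:00? ✓; start Mon 07:00 > Wed 17:00? ✗ → no.
job5: end Wed 17:00 > Wed 21:00? ✗; end Wed 17:00 >= Tue 22:00? ✓; start Tue 21:00 > Wed 17:00? ✗ → no.
job6: end Wed 05:00 > Wed 21:00? ✗; end Wed 05:00 >= Tue 22:00? ✓; start Tue 09:00 > Wed 17:00? ✗ → no.
job8: end Thu 16:00 > Wed 21:00? ✓; end Thu 16:00 >= Tue 22:00? ✓; start Tue 07:00 > Wed 17:00? ✗ → no.
job9: end Sun 16:00 > Wed 21:00? ✓; end Sun 16:00 >= Tue 22:00? ✓; start Sat 07:00 > Wed 17:00? ✓ → yes.
Result: job1, job9.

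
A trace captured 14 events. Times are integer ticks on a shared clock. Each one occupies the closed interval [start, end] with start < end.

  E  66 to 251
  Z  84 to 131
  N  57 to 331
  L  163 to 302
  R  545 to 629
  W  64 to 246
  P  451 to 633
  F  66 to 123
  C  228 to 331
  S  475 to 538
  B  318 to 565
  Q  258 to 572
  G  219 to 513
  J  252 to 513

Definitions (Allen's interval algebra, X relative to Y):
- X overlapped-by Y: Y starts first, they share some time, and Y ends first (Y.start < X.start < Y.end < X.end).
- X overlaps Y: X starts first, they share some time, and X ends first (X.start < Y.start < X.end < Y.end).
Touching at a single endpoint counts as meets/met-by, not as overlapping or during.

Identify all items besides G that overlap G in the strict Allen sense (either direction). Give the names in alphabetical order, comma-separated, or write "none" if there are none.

Target G = [219, 513].
B [318, 565] → overlapped-by → yes.
C [228, 331] → during → no.
E [66, 251] → overlaps → yes.
F [66, 123] → before → no.
J [252, 513] → finishes → no.
L [163, 302] → overlaps → yes.
N [57, 331] → overlaps → yes.
P [451, 633] → overlapped-by → yes.
Q [258, 572] → overlapped-by → yes.
R [545, 629] → after → no.
S [475, 538] → overlapped-by → yes.
W [64, 246] → overlaps → yes.
Z [84, 131] → before → no.
Result: B, E, L, N, P, Q, S, W.

B, E, L, N, P, Q, S, W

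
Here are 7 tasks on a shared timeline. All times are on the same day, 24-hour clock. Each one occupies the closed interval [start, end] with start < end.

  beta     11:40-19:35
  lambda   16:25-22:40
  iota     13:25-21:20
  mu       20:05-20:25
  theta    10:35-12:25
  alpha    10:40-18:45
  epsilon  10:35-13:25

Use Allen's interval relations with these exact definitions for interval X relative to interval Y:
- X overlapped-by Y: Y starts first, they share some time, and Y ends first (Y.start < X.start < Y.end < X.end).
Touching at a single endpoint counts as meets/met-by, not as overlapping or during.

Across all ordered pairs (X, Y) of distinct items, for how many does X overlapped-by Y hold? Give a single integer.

10

Checking all 42 ordered pairs for relation 'overlapped-by'; matching pairs in alphabetical order:
(alpha, epsilon): alpha overlapped-by epsilon ✓
(alpha, theta): alpha overlapped-by theta ✓
(beta, alpha): beta overlapped-by alpha ✓
(beta, epsilon): beta overlapped-by epsilon ✓
(beta, theta): beta overlapped-by theta ✓
(iota, alpha): iota overlapped-by alpha ✓
(iota, beta): iota overlapped-by beta ✓
(lambda, alpha): lambda overlapped-by alpha ✓
(lambda, beta): lambda overlapped-by beta ✓
(lambda, iota): lambda overlapped-by iota ✓
Count: 10.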